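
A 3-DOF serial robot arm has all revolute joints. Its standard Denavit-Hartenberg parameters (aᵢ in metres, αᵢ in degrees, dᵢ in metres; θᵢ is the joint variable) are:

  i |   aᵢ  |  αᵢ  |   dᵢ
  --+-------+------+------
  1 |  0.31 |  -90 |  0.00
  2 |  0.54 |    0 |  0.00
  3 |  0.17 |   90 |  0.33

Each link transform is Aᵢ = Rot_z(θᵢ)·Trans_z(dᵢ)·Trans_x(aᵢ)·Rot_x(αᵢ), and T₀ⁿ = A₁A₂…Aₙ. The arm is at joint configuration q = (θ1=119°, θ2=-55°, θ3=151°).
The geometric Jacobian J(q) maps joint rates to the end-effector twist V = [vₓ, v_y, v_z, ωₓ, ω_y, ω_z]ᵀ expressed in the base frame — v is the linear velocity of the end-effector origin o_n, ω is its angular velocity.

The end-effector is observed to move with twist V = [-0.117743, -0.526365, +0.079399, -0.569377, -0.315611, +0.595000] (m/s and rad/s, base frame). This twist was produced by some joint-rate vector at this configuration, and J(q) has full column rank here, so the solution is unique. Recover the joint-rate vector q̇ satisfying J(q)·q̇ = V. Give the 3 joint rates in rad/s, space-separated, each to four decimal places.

o_n = [-0.5805, 0.3665, 0.2733]
J₁: ẑ×o_n = [-0.3665, -0.5805, 0.0000], ω = ẑ
J2: z=[-0.8746, -0.4848, 0.0000] o=[-0.1503, 0.2711, 0.0000] → [-0.1325, 0.2390, -0.2920, -0.8746, -0.4848, 0.0000]
J3: z=[-0.8746, -0.4848, 0.0000] o=[-0.3005, 0.5420, 0.4423] → [0.0820, -0.1479, 0.0178, -0.8746, -0.4848, 0.0000]
q̇ = J⁺·V = [0.5950, -0.2190, 0.8700]

0.5950 -0.2190 0.8700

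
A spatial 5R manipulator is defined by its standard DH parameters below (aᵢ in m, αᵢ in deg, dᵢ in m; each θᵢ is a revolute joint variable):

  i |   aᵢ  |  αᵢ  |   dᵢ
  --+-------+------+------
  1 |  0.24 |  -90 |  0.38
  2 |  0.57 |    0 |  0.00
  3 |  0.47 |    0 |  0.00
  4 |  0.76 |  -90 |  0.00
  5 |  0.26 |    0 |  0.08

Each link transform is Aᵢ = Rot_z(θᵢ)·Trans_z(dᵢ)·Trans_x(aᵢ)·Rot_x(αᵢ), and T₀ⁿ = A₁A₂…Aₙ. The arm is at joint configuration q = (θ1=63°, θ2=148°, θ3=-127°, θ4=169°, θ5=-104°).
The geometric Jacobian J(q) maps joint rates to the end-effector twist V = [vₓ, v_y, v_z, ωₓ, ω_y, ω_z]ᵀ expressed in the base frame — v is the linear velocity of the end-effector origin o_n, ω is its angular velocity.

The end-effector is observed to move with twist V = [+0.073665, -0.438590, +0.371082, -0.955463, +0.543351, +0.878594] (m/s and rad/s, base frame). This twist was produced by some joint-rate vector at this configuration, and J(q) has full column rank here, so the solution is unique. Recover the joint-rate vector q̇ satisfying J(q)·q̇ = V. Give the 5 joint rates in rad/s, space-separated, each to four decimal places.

0.5930 0.4290 0.9100 -0.2410 0.2900

o_n = [-0.4414, -0.3107, 0.1093]
J₁: ẑ×o_n = [0.3107, -0.4414, 0.0000], ω = ẑ
J2: z=[-0.8910, 0.4540, 0.0000] o=[0.1090, 0.2138, 0.3800] → [-0.1229, -0.2412, 0.7172, -0.8910, 0.4540, 0.0000]
J3: z=[-0.8910, 0.4540, 0.0000] o=[-0.1105, -0.2169, 0.0779] → [0.0143, 0.0280, 0.2338, -0.8910, 0.4540, 0.0000]
J4: z=[-0.8910, 0.4540, 0.0000] o=[0.0887, 0.1741, -0.0905] → [0.0907, 0.1781, 0.6726, -0.8910, 0.4540, 0.0000]
J5: z=[0.0788, 0.1547, 0.9848] o=[-0.2511, -0.4928, 0.0415] → [-0.1688, -0.1928, 0.0438, 0.0788, 0.1547, 0.9848]
q̇ = J⁺·V = [0.5930, 0.4290, 0.9100, -0.2410, 0.2900]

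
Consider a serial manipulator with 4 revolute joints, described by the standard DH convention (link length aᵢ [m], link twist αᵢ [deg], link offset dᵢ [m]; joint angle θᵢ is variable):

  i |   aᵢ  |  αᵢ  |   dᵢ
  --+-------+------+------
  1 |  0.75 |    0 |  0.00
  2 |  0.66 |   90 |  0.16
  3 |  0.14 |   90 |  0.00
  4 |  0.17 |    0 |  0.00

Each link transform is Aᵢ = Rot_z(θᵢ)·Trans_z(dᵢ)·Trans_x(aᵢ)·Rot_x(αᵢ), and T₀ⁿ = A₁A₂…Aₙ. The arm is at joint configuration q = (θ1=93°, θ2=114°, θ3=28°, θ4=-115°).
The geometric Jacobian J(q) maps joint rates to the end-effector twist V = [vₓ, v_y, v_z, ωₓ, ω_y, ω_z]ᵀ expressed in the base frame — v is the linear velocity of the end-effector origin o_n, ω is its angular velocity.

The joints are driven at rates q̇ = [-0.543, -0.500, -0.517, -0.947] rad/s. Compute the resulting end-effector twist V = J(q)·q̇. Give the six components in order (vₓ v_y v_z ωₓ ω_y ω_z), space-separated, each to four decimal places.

o_n = [-0.6110, 0.2847, 0.1920]
J₁: ẑ×o_n = [-0.2847, -0.6110, 0.0000], ω = ẑ
J2: z=[0.0000, 0.0000, 1.0000] o=[-0.0393, 0.7490, 0.0000] → [0.4642, -0.5717, 0.0000, 0.0000, 0.0000, 1.0000]
J3: z=[-0.4540, 0.8910, 0.0000] o=[-0.6273, 0.4493, 0.1600] → [0.0285, 0.0145, 0.0602, -0.4540, 0.8910, 0.0000]
J4: z=[-0.4183, -0.2131, -0.8829] o=[-0.7375, 0.3932, 0.2257] → [-0.0886, -0.1258, 0.0723, -0.4183, -0.2131, -0.8829]
V = J·q̇ = [-0.0083, 0.7292, -0.0996, 0.6308, -0.2588, -0.2068]

-0.0083 0.7292 -0.0996 0.6308 -0.2588 -0.2068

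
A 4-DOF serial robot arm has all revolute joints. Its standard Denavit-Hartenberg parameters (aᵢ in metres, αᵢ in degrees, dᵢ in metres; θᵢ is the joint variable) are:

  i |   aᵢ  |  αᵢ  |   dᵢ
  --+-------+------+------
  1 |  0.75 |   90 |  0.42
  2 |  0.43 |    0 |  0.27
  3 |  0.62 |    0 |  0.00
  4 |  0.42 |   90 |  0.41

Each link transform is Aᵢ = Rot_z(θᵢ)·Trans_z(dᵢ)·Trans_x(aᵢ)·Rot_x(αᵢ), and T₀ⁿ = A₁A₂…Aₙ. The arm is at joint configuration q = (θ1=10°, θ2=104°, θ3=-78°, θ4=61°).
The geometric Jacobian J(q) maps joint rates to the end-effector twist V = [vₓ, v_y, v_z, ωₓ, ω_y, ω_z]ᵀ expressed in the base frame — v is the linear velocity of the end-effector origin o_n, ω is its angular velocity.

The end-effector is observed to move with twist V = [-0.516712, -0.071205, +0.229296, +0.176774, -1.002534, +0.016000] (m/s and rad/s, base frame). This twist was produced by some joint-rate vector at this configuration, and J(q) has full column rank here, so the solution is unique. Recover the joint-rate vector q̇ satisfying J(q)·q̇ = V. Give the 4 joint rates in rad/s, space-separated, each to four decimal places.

o_n = [1.3247, -0.4569, 1.5284]
J₁: ẑ×o_n = [0.4569, 1.3247, -0.0000], ω = ẑ
J2: z=[0.1736, -0.9848, 0.0000] o=[0.7386, 0.1302, 0.4200] → [-1.0916, -0.1925, 0.4752, 0.1736, -0.9848, 0.0000]
J3: z=[0.1736, -0.9848, 0.0000] o=[0.6830, -0.1537, 0.8372] → [-0.6807, -0.1200, 0.5792, 0.1736, -0.9848, 0.0000]
J4: z=[0.1736, -0.9848, 0.0000] o=[1.2318, -0.0570, 1.1090] → [-0.4131, -0.0728, 0.0220, 0.1736, -0.9848, 0.0000]
q̇ = J⁺·V = [0.0160, 0.0090, 0.3640, 0.6450]

0.0160 0.0090 0.3640 0.6450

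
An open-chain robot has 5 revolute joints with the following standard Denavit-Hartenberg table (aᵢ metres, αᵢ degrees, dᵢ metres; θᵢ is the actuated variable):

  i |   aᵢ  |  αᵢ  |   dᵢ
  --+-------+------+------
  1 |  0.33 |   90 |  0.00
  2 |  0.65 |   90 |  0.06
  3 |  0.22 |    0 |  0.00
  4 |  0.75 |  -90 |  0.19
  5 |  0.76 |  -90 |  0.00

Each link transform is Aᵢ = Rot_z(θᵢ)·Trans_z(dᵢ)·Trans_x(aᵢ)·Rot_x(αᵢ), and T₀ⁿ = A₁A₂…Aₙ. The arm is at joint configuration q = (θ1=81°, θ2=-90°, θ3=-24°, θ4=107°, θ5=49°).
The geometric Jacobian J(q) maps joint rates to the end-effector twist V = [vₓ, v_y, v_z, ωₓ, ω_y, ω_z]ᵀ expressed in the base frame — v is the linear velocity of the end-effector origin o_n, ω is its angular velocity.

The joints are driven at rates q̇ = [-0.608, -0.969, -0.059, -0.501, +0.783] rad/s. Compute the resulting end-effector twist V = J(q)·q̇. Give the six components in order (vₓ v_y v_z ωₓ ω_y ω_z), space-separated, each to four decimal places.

o_n = [1.3065, 0.5155, -1.0031]
J₁: ẑ×o_n = [-0.5155, 1.3065, 0.0000], ω = ẑ
J2: z=[0.9877, -0.1564, 0.0000] o=[0.0516, 0.3259, 0.0000] → [0.1569, 0.9908, 0.3836, 0.9877, -0.1564, 0.0000]
J3: z=[-0.1564, -0.9877, -0.0000] o=[0.1109, 0.3166, -0.6500] → [0.3488, -0.0552, 1.1498, -0.1564, -0.9877, -0.0000]
J4: z=[-0.1564, -0.9877, -0.0000] o=[0.0225, 0.3305, -0.8510] → [0.1503, -0.0238, 1.2393, -0.1564, -0.9877, -0.0000]
J5: z=[0.1204, -0.0191, 0.9925] o=[0.7280, 0.0264, -0.9424] → [-0.4843, 0.5815, 0.0699, 0.1204, -0.0191, 0.9925]
V = J·q̇ = [-0.3137, -1.2839, -1.0057, -0.7752, 0.6898, 0.1692]

-0.3137 -1.2839 -1.0057 -0.7752 0.6898 0.1692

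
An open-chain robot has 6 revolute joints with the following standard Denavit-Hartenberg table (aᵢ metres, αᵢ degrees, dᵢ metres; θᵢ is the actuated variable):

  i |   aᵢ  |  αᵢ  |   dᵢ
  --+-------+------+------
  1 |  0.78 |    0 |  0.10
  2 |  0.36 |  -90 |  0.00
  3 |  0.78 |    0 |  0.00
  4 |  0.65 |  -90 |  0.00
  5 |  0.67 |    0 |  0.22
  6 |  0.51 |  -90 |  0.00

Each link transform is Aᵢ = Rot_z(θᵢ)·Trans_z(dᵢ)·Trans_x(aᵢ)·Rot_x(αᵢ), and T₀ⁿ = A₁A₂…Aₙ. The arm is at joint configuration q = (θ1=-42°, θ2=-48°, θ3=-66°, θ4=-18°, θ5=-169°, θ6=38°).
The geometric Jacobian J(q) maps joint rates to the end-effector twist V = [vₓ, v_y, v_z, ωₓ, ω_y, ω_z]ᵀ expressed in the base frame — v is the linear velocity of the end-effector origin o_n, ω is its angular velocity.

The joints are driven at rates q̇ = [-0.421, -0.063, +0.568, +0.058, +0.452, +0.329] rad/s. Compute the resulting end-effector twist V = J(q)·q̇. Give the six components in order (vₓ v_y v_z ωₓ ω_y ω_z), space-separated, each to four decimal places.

-0.0775 -0.7069 0.0617 0.6260 -0.7767 -0.5656

o_n = [1.0924, -1.3822, 0.4492]
J₁: ẑ×o_n = [1.3822, 1.0924, -0.0000], ω = ẑ
J2: z=[0.0000, 0.0000, 1.0000] o=[0.5797, -0.5219, 0.1000] → [0.8603, 0.5127, -0.0000, 0.0000, 0.0000, 1.0000]
J3: z=[1.0000, -0.0000, 0.0000] o=[0.5797, -0.8819, 0.1000] → [0.0000, -0.3492, -0.5003, 1.0000, -0.0000, 0.0000]
J4: z=[1.0000, -0.0000, 0.0000] o=[0.5797, -1.1992, 0.8126] → [0.0000, 0.3634, -0.1830, 1.0000, -0.0000, 0.0000]
J5: z=[0.0000, -0.9945, -0.1045] o=[0.5797, -1.2671, 1.4590] → [0.9923, -0.0536, 0.5099, 0.0000, -0.9945, -0.1045]
J6: z=[0.0000, -0.9945, -0.1045] o=[0.7075, -1.4172, 0.7819] → [0.3346, -0.0402, 0.3828, 0.0000, -0.9945, -0.1045]
V = J·q̇ = [-0.0775, -0.7069, 0.0617, 0.6260, -0.7767, -0.5656]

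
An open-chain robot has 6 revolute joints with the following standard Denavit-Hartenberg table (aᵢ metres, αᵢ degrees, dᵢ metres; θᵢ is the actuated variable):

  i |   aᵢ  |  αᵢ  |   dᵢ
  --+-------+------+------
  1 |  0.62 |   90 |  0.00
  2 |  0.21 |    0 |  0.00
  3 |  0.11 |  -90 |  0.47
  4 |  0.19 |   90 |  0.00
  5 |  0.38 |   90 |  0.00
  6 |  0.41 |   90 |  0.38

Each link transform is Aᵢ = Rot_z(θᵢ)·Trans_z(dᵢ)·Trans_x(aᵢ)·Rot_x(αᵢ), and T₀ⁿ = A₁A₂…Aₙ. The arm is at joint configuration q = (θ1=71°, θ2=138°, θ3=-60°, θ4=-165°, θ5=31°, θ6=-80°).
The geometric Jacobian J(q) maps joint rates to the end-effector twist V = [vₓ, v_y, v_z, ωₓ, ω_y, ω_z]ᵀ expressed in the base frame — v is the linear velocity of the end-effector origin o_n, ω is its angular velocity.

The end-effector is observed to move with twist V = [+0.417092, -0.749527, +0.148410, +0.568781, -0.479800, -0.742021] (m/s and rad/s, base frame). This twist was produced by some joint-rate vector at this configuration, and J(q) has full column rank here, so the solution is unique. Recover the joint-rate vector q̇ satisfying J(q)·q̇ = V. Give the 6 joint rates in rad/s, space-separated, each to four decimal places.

o_n = [1.1470, 0.0754, -0.3989]
J₁: ẑ×o_n = [-0.0754, 1.1470, 0.0000], ω = ẑ
J2: z=[0.9455, -0.3256, 0.0000] o=[0.2019, 0.5862, 0.0000] → [0.1299, 0.3772, -0.1753, 0.9455, -0.3256, 0.0000]
J3: z=[0.9455, -0.3256, 0.0000] o=[0.1510, 0.4387, 0.1405] → [0.1756, 0.5100, -0.0192, 0.9455, -0.3256, 0.0000]
J4: z=[-0.3185, -0.9249, 0.2079] o=[0.6029, 0.3073, 0.2481] → [0.6466, -0.0929, 0.5770, -0.3185, -0.9249, 0.2079]
J5: z=[-0.9308, 0.2636, -0.2532] o=[0.6370, 0.2552, 0.0686] → [-0.1687, -0.5643, 0.0329, -0.9308, 0.2636, -0.2532]
J6: z=[0.3653, 0.6516, -0.6648] o=[0.6330, -0.0151, -0.1985] → [-0.0704, -0.2684, -0.3018, 0.3653, 0.6516, -0.6648]
q̇ = J⁺·V = [-0.9390, 0.1170, -0.0810, 0.3670, -0.6710, 0.0740]

-0.9390 0.1170 -0.0810 0.3670 -0.6710 0.0740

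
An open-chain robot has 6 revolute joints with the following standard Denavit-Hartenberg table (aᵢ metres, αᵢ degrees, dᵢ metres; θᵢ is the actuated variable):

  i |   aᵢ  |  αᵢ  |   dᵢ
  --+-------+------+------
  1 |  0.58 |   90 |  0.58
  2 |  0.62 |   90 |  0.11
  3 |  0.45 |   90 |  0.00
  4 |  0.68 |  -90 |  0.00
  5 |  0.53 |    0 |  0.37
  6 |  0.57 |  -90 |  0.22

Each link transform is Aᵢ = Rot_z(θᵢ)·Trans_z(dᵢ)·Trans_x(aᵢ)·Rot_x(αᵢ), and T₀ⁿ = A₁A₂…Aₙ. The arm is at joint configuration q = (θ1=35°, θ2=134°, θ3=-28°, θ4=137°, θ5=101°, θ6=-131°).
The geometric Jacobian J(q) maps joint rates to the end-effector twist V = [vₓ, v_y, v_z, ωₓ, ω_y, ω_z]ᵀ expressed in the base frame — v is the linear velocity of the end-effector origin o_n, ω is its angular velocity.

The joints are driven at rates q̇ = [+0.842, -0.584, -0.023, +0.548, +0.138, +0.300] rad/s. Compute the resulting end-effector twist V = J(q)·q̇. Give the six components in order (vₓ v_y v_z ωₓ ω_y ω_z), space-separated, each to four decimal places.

o_n = [0.9870, -0.1190, 0.8459]
J₁: ẑ×o_n = [0.1190, 0.9870, -0.0000], ω = ẑ
J2: z=[0.5736, -0.8192, 0.0000] o=[0.4751, 0.3327, 0.5800] → [-0.2178, -0.1525, 0.1602, 0.5736, -0.8192, 0.0000]
J3: z=[0.5892, 0.4126, 0.6947] o=[0.1854, -0.0045, 1.0260] → [0.0053, 0.6630, -0.3982, 0.5892, 0.4126, 0.6947]
J4: z=[-0.2393, 0.9103, -0.3377] o=[-0.1619, 0.0103, 1.3118] → [-0.4678, -0.4995, -1.0149, -0.2393, 0.9103, -0.3377]
J5: z=[0.0954, -0.3241, -0.9412] o=[0.4952, 0.1853, 1.3181] → [-0.1334, -0.4179, 0.1304, 0.0954, -0.3241, -0.9412]
J6: z=[0.0954, -0.3241, -0.9412] o=[0.5572, -0.4342, 1.1446] → [0.3935, -0.3760, 0.1693, 0.0954, -0.3241, -0.9412]
V = J·q̇ = [0.0705, 0.4607, -0.5718, -0.4379, 0.8258, 0.2287]

0.0705 0.4607 -0.5718 -0.4379 0.8258 0.2287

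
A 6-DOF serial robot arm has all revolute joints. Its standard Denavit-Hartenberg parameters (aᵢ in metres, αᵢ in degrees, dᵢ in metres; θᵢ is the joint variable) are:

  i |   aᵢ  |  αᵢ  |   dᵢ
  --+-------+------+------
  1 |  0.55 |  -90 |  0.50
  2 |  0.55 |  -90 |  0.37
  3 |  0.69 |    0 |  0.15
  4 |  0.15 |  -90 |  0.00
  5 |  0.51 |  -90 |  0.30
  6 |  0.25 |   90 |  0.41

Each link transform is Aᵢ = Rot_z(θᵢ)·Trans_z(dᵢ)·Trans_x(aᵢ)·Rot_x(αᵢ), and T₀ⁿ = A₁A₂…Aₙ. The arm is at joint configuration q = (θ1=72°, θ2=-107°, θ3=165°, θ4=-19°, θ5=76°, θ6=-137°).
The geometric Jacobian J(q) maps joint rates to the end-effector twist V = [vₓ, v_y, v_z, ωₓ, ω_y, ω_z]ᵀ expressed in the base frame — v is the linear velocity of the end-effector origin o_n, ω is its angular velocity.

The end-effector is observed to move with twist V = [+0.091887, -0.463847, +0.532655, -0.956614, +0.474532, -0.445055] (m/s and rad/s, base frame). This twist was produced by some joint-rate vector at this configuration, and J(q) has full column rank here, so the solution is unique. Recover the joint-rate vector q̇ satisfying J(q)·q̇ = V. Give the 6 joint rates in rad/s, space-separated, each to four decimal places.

0.5000 0.9730 -0.6250 0.3130 0.6000 -0.7630

o_n = [-0.5299, 0.5561, 0.1928]
J₁: ẑ×o_n = [-0.5561, -0.5299, 0.0000], ω = ẑ
J2: z=[-0.9511, 0.3090, 0.0000] o=[0.1700, 0.5231, 0.5000] → [-0.0949, -0.2922, 0.1849, -0.9511, 0.3090, 0.0000]
J3: z=[0.2955, 0.9095, 0.2924] o=[-0.2316, 0.4845, 1.0260] → [-0.7787, 0.1590, 0.2924, 0.2955, 0.9095, 0.2924]
J4: z=[0.2955, 0.9095, 0.2924] o=[0.0428, 0.7510, 0.4325] → [-0.1610, -0.0966, 0.4632, 0.2955, 0.9095, 0.2924]
J5: z=[-0.7379, 0.4117, -0.5348] o=[0.1338, 0.7597, 0.3135] → [-0.1586, 0.2658, 0.4235, -0.7379, 0.4117, -0.5348]
J6: z=[-0.6602, -0.2760, 0.6985] o=[-0.1590, 0.4403, -0.0894] → [-0.1588, -0.0728, -0.1788, -0.6602, -0.2760, 0.6985]
q̇ = J⁺·V = [0.5000, 0.9730, -0.6250, 0.3130, 0.6000, -0.7630]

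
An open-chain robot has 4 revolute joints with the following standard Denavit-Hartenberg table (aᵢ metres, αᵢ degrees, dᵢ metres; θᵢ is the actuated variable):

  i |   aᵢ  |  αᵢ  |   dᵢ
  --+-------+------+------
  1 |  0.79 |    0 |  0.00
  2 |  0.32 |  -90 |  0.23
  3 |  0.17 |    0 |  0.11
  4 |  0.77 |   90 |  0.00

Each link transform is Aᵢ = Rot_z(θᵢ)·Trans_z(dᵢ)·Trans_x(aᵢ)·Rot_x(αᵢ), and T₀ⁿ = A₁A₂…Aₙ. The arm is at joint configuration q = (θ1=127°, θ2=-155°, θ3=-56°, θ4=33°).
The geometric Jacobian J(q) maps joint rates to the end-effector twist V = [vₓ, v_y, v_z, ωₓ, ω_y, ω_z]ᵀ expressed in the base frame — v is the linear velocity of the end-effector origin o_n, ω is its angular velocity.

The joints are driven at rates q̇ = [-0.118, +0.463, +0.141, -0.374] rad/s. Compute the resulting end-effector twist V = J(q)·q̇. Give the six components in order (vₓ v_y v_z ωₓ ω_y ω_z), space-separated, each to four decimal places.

0.1786 0.4398 0.1517 -0.1094 -0.2057 0.3450

o_n = [0.5685, 0.2004, 0.6718]
J₁: ẑ×o_n = [-0.2004, 0.5685, 0.0000], ω = ẑ
J2: z=[0.0000, 0.0000, 1.0000] o=[-0.4754, 0.6309, 0.0000] → [0.4305, 1.0439, -0.0000, 0.0000, 0.0000, 1.0000]
J3: z=[0.4695, 0.8829, 0.0000] o=[-0.1929, 0.4807, 0.2300] → [0.3901, -0.2074, -0.8039, 0.4695, 0.8829, 0.0000]
J4: z=[0.4695, 0.8829, 0.0000] o=[-0.0573, 0.5332, 0.3709] → [0.2656, -0.1412, -0.7088, 0.4695, 0.8829, 0.0000]
V = J·q̇ = [0.1786, 0.4398, 0.1517, -0.1094, -0.2057, 0.3450]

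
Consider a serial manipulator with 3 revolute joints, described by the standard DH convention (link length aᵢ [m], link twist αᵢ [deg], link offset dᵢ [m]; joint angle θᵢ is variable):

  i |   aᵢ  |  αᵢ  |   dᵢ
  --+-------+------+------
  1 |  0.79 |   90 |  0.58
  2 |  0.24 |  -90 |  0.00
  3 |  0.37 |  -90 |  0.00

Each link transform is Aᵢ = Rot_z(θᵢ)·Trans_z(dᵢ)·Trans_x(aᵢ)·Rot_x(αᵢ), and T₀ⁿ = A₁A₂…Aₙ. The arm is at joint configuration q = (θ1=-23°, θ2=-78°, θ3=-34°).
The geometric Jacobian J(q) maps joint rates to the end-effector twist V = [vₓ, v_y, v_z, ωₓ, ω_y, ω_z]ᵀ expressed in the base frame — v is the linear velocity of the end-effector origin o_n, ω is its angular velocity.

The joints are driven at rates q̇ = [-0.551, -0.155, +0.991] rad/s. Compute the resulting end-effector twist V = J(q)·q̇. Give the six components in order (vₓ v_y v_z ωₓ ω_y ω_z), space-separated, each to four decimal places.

o_n = [0.7510, -0.5435, 0.0452]
J₁: ẑ×o_n = [0.5435, 0.7510, -0.0000], ω = ẑ
J2: z=[-0.3907, -0.9205, 0.0000] o=[0.7272, -0.3087, 0.5800] → [0.4923, -0.2090, 0.1137, -0.3907, -0.9205, 0.0000]
J3: z=[0.9004, -0.3822, 0.2079] o=[0.7731, -0.3282, 0.3452] → [0.1595, 0.2656, -0.2024, 0.9004, -0.3822, 0.2079]
V = J·q̇ = [-0.2178, -0.1182, -0.2182, 0.9528, -0.2361, -0.3450]

-0.2178 -0.1182 -0.2182 0.9528 -0.2361 -0.3450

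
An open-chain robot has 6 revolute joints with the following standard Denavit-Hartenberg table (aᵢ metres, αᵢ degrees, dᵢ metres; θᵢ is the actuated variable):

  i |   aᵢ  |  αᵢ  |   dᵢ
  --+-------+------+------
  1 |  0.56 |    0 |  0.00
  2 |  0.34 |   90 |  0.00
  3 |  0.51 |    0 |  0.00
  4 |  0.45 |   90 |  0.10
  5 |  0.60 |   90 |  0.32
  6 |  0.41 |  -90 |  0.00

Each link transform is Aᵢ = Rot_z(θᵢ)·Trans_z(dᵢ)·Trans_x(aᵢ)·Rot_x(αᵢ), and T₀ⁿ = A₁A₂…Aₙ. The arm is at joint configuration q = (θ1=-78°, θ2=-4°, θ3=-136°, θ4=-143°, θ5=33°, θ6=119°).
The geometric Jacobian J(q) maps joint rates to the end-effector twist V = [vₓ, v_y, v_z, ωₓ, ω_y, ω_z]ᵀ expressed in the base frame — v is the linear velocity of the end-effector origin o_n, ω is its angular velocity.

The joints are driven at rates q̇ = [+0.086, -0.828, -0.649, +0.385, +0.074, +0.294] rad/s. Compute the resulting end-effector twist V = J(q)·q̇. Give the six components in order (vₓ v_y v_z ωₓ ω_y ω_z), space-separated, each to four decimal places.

-0.5344 0.2952 -0.0655 0.5193 -0.0261 -0.5954

o_n = [-0.0923, -1.3510, 0.3164]
J₁: ẑ×o_n = [1.3510, -0.0923, 0.0000], ω = ẑ
J2: z=[0.0000, 0.0000, 1.0000] o=[0.1164, -0.5478, 0.0000] → [0.8033, -0.2088, 0.0000, 0.0000, 0.0000, 1.0000]
J3: z=[-0.9903, -0.1392, 0.0000] o=[0.1637, -0.8845, 0.0000] → [-0.0440, 0.3133, 0.4264, -0.9903, -0.1392, 0.0000]
J4: z=[-0.9903, -0.1392, 0.0000] o=[0.1127, -0.5212, -0.3543] → [-0.0933, 0.6641, 0.7933, -0.9903, -0.1392, 0.0000]
J5: z=[0.1375, -0.9781, -0.1564] o=[0.0235, -0.6048, 0.0902] → [-0.3380, -0.0130, -0.2158, 0.1375, -0.9781, -0.1564]
J6: z=[0.8424, 0.0323, 0.5379] o=[-0.2452, -1.0412, 0.5371] → [0.1595, 0.2682, -0.2659, 0.8424, 0.0323, 0.5379]
V = J·q̇ = [-0.5344, 0.2952, -0.0655, 0.5193, -0.0261, -0.5954]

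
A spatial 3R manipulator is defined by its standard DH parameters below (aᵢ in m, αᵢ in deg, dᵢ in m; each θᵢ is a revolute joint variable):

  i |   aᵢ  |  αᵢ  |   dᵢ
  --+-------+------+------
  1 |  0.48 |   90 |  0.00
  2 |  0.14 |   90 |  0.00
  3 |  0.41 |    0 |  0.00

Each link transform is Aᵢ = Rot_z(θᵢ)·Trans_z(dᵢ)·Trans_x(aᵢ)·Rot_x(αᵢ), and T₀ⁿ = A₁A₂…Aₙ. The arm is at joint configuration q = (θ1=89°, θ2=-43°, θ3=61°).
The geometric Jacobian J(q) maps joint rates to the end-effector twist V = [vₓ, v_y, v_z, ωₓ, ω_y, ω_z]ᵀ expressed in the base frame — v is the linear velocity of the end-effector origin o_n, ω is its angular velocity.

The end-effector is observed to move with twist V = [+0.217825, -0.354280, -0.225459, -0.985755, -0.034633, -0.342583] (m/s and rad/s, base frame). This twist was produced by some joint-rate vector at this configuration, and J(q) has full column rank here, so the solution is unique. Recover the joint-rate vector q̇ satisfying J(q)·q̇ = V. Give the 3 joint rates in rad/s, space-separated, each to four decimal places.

o_n = [0.3712, 0.7214, -0.2310]
J₁: ẑ×o_n = [-0.7214, 0.3712, 0.0000], ω = ẑ
J2: z=[0.9998, -0.0175, 0.0000] o=[0.0084, 0.4799, 0.0000] → [0.0040, 0.2310, 0.2478, 0.9998, -0.0175, 0.0000]
J3: z=[-0.0119, -0.6819, -0.7314] o=[0.0102, 0.5823, -0.0955] → [0.1942, -0.2657, 0.2446, -0.0119, -0.6819, -0.7314]
q̇ = J⁺·V = [-0.2870, -0.9850, 0.0760]

-0.2870 -0.9850 0.0760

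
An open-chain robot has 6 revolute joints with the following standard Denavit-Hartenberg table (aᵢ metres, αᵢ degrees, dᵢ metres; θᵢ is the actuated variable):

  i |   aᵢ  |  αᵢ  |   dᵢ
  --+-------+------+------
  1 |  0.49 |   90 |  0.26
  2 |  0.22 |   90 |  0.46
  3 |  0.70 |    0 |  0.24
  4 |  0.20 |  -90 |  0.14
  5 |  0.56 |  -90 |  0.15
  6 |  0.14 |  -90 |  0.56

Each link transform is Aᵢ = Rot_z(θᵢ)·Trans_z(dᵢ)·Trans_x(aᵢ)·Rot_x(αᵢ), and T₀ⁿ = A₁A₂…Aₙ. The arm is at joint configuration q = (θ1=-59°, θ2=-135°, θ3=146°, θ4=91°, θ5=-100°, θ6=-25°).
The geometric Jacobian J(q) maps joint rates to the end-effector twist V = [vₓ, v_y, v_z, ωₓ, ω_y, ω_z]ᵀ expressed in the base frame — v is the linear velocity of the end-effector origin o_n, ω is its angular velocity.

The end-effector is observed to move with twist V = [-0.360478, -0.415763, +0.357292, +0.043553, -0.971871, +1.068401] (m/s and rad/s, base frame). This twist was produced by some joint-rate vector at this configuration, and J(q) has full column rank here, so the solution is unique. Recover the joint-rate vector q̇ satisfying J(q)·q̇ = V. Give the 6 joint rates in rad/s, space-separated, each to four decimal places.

o_n = [-0.1527, -0.1483, 1.4500]
J₁: ẑ×o_n = [0.1483, -0.1527, 0.0000], ω = ẑ
J2: z=[-0.8572, -0.5150, 0.0000] o=[0.2524, -0.4200, 0.2600] → [-0.6129, 1.0200, -0.4416, -0.8572, -0.5150, 0.0000]
J3: z=[-0.3642, 0.6061, 0.7071] o=[-0.2220, -0.5236, 0.1044] → [0.5502, 0.5391, -0.1787, -0.3642, 0.6061, 0.7071]
J4: z=[-0.3642, 0.6061, 0.7071] o=[-0.4336, -0.9315, 0.6845] → [-0.0898, 0.4774, -0.4555, -0.3642, 0.6061, 0.7071]
J5: z=[0.1614, 0.7888, -0.5930] o=[-0.3012, -0.8262, 0.8605] → [0.8671, -0.1832, -0.0077, 0.1614, 0.7888, -0.5930]
J6: z=[0.8401, 0.2055, 0.5021] o=[-0.5670, -0.3836, 1.1241] → [-0.0511, -0.0658, 0.1125, 0.8401, 0.2055, 0.5021]
q̇ = J⁺·V = [0.9810, -0.2140, 0.1740, -0.6810, -0.9280, -0.2080]

0.9810 -0.2140 0.1740 -0.6810 -0.9280 -0.2080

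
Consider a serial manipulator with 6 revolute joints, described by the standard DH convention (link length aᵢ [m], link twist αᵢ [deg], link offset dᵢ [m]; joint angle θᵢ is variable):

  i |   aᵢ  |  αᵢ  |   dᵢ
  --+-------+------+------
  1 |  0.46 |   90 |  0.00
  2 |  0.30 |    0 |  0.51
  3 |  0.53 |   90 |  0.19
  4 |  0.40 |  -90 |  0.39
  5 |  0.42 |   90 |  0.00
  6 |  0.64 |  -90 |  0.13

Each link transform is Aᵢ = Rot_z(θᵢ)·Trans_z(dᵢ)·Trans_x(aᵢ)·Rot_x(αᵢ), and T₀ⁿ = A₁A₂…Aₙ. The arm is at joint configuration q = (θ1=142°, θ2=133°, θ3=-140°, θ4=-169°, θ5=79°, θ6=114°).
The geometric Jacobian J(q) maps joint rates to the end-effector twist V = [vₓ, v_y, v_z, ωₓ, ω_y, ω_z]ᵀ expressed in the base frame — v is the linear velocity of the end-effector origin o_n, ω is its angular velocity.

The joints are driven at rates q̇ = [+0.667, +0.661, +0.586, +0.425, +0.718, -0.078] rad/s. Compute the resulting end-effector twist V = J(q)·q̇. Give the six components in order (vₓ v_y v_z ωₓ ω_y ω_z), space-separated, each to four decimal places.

o_n = [-0.2377, 0.2106, -0.0481]
J₁: ẑ×o_n = [-0.2106, -0.2377, 0.0000], ω = ẑ
J2: z=[0.6157, 0.7880, 0.0000] o=[-0.3625, 0.2832, 0.0000] → [-0.0379, 0.0296, -0.1430, 0.6157, 0.7880, 0.0000]
J3: z=[0.6157, 0.7880, 0.0000] o=[0.1127, 0.5591, 0.2194] → [-0.2108, 0.1647, 0.0616, 0.6157, 0.7880, 0.0000]
J4: z=[0.0960, -0.0750, -0.9925] o=[-0.1848, 1.0327, 0.1548] → [-0.8008, 0.0720, -0.0829, 0.0960, -0.0750, -0.9925]
J5: z=[-0.7536, -0.6569, -0.0233] o=[0.1127, 0.7034, -0.1844] → [-0.1010, 0.1109, 0.1411, -0.7536, -0.6569, -0.0233]
J6: z=[0.6567, -0.7507, -0.0720] o=[0.1253, 0.6742, 0.2344] → [0.1787, 0.2116, -0.5769, 0.6567, -0.7507, -0.0720]
V = J·q̇ = [-0.7159, 0.0512, 0.0526, 0.2162, 0.5376, 0.2341]

-0.7159 0.0512 0.0526 0.2162 0.5376 0.2341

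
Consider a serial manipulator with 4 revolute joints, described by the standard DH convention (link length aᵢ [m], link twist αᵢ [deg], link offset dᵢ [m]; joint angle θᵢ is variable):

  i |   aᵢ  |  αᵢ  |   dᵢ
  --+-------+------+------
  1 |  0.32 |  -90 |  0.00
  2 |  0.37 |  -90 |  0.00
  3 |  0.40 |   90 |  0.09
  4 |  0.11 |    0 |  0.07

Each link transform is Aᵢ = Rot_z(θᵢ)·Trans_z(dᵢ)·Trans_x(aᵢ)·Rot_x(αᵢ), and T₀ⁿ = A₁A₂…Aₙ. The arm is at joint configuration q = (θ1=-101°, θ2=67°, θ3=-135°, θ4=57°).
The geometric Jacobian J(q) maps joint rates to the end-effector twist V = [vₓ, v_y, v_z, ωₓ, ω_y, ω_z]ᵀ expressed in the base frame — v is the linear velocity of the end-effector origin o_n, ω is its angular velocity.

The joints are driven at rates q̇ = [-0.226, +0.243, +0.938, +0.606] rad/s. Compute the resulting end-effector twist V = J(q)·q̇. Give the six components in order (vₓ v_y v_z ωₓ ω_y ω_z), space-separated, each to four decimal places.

o_n = [0.2419, -0.2002, -0.0669]
J₁: ẑ×o_n = [0.2002, 0.2419, -0.0000], ω = ẑ
J2: z=[0.9816, -0.1908, 0.0000] o=[-0.0611, -0.3141, 0.0000] → [0.0128, 0.0657, 0.1696, 0.9816, -0.1908, 0.0000]
J3: z=[0.1756, 0.9036, -0.3907] o=[-0.0886, -0.4560, -0.3406] → [0.3473, -0.1772, -0.2538, 0.1756, 0.9036, -0.3907]
J4: z=[-0.6414, 0.4061, 0.6509] o=[0.2259, -0.3202, -0.1154] → [-0.0584, 0.0416, -0.0835, -0.6414, 0.4061, 0.6509]
V = J·q̇ = [0.2482, -0.1798, -0.2474, 0.0146, 1.0473, -0.1981]

0.2482 -0.1798 -0.2474 0.0146 1.0473 -0.1981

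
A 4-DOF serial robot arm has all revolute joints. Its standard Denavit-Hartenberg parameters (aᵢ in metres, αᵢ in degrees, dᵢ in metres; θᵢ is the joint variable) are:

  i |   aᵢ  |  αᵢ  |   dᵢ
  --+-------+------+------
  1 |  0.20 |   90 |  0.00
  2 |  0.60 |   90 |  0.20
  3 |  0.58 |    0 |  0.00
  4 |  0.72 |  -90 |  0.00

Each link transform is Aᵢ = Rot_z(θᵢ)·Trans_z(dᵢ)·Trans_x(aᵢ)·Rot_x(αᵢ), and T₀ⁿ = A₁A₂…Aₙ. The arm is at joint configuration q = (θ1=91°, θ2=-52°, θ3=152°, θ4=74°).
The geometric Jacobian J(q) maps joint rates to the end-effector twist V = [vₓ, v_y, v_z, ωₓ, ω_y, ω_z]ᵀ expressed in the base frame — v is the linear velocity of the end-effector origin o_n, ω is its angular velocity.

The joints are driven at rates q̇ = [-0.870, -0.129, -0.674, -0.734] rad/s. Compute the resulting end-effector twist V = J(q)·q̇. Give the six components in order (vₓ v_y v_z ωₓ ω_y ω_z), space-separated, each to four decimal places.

1.0068 -0.2368 0.4628 -0.1483 1.1071 -0.0031

o_n = [-0.0447, -0.0546, 0.3249]
J₁: ẑ×o_n = [0.0546, -0.0447, 0.0000], ω = ẑ
J2: z=[0.9998, 0.0175, 0.0000] o=[-0.0035, 0.2000, 0.0000] → [0.0057, -0.3248, -0.2538, 0.9998, 0.0175, 0.0000]
J3: z=[0.0138, -0.7879, -0.6157] o=[0.1900, 0.5728, -0.4728] → [-1.0147, 0.1335, -0.1936, 0.0138, -0.7879, -0.6157]
J4: z=[0.0138, -0.7879, -0.6157] o=[0.4678, 0.2623, -0.0693] → [-0.5056, 0.3101, -0.4081, 0.0138, -0.7879, -0.6157]
V = J·q̇ = [1.0068, -0.2368, 0.4628, -0.1483, 1.1071, -0.0031]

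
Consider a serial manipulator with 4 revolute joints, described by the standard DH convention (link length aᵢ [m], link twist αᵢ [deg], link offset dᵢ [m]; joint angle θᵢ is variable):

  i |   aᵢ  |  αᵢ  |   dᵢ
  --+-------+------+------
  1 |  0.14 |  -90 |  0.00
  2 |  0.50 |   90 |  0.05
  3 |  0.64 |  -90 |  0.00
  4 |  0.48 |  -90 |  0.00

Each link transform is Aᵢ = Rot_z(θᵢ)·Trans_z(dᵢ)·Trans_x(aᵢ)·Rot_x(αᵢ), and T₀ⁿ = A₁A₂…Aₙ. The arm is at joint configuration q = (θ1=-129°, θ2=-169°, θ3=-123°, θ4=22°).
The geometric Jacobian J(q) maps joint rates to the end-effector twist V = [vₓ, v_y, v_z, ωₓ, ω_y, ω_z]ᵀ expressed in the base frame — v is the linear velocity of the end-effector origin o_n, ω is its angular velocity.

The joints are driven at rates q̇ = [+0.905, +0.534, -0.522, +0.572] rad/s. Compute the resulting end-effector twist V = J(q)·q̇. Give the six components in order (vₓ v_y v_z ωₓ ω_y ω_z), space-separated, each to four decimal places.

o_n = [-0.8342, 0.3364, 0.1592]
J₁: ẑ×o_n = [-0.3364, -0.8342, 0.0000], ω = ẑ
J2: z=[0.7771, -0.6293, 0.0000] o=[-0.0881, -0.1088, 0.0000] → [-0.1002, -0.1237, -0.1236, 0.7771, -0.6293, 0.0000]
J3: z=[0.1201, 0.1483, -0.9816] o=[0.2596, 0.2412, 0.0954] → [0.1029, 1.0661, 0.1736, 0.1201, 0.1483, -0.9816]
J4: z=[0.0948, 0.9825, 0.1600] o=[-0.3728, 0.3130, 0.0289] → [0.1243, -0.0862, 0.4556, 0.0948, 0.9825, 0.1600]
V = J·q̇ = [-0.3405, -1.4268, 0.1039, 0.4066, 0.1486, 1.5089]

-0.3405 -1.4268 0.1039 0.4066 0.1486 1.5089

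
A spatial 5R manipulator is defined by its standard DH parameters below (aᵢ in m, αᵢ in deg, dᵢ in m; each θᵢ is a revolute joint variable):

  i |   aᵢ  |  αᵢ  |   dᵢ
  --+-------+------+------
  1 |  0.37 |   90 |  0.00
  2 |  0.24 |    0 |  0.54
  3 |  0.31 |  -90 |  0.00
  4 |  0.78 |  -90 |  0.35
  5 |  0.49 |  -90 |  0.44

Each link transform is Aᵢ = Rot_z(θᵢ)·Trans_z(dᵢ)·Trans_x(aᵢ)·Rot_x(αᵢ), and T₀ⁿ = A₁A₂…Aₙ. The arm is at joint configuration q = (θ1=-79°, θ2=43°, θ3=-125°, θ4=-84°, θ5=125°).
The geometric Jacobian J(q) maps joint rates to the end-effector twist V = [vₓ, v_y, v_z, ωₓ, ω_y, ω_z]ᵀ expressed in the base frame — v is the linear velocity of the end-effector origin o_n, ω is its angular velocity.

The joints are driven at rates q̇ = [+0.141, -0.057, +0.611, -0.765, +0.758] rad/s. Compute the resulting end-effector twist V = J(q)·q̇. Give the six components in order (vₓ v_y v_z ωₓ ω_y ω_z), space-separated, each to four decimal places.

o_n = [-0.8564, -0.7838, -0.6354]
J₁: ẑ×o_n = [0.7838, -0.8564, 0.0000], ω = ẑ
J2: z=[-0.9816, -0.1908, 0.0000] o=[0.0706, -0.3632, 0.0000] → [0.1212, -0.6238, 0.2359, -0.9816, -0.1908, 0.0000]
J3: z=[-0.9816, -0.1908, 0.0000] o=[-0.4260, -0.6385, 0.1637] → [0.1525, -0.7844, 0.0604, -0.9816, -0.1908, 0.0000]
J4: z=[0.1890, -0.9721, 0.1392] o=[-0.4178, -0.6809, -0.1433] → [0.4927, 0.0319, -0.4458, 0.1890, -0.9721, 0.1392]
J5: z=[0.1290, -0.1159, -0.9848] o=[-1.1109, -1.1803, -0.1753] → [0.4438, -0.1913, 0.0807, 0.1290, -0.1159, -0.9848]
V = J·q̇ = [0.1563, -0.7339, 0.4257, -0.5906, 0.5501, -0.7120]

0.1563 -0.7339 0.4257 -0.5906 0.5501 -0.7120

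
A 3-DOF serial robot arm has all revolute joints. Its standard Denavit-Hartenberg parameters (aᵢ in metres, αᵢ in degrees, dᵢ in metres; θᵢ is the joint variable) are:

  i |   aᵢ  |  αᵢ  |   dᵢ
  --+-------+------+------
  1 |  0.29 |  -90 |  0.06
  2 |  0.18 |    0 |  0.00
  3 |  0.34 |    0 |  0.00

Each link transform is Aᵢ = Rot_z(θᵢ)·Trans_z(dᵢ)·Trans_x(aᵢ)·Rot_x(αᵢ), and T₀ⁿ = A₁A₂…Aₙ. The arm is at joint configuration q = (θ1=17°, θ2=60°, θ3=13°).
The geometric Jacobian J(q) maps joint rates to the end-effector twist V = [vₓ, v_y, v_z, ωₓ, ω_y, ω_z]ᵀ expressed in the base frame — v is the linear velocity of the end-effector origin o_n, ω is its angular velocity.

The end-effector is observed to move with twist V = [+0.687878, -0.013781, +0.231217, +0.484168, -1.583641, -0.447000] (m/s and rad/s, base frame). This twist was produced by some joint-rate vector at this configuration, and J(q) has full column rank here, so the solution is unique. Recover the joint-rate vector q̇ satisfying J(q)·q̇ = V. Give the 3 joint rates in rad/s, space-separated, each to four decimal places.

o_n = [0.4585, 0.1402, -0.4210]
J₁: ẑ×o_n = [-0.1402, 0.4585, 0.0000], ω = ẑ
J2: z=[-0.2924, 0.9563, 0.0000] o=[0.2773, 0.0848, 0.0600] → [-0.4600, -0.1406, -0.1894, -0.2924, 0.9563, 0.0000]
J3: z=[-0.2924, 0.9563, 0.0000] o=[0.3634, 0.1111, -0.0959] → [-0.3109, -0.0951, -0.0994, -0.2924, 0.9563, 0.0000]
q̇ = J⁺·V = [-0.4470, -0.7400, -0.9160]

-0.4470 -0.7400 -0.9160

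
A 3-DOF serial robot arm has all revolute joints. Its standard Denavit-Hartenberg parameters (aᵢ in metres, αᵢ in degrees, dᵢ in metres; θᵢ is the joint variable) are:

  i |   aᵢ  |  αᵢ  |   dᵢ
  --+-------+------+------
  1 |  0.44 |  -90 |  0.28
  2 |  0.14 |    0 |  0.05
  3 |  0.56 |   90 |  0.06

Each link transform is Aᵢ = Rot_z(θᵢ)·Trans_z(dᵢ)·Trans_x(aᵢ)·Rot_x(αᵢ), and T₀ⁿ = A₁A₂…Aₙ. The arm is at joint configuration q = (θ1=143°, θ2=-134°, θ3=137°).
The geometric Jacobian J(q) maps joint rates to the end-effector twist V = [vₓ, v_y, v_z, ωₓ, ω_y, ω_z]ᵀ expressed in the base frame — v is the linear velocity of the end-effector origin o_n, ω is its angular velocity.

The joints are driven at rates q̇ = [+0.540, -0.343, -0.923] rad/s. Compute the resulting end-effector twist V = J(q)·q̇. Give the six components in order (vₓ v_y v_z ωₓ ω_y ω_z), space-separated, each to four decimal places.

o_n = [-0.7866, 0.4550, 0.3514]
J₁: ẑ×o_n = [-0.4550, -0.7866, 0.0000], ω = ẑ
J2: z=[-0.6018, -0.7986, 0.0000] o=[-0.3514, 0.2648, 0.2800] → [-0.0570, 0.0430, -0.4620, -0.6018, -0.7986, 0.0000]
J3: z=[-0.6018, -0.7986, 0.0000] o=[-0.3038, 0.1663, 0.3807] → [0.0234, -0.0176, -0.5592, -0.6018, -0.7986, 0.0000]
V = J·q̇ = [-0.2477, -0.4232, 0.6746, 0.7619, 1.0111, 0.5400]

-0.2477 -0.4232 0.6746 0.7619 1.0111 0.5400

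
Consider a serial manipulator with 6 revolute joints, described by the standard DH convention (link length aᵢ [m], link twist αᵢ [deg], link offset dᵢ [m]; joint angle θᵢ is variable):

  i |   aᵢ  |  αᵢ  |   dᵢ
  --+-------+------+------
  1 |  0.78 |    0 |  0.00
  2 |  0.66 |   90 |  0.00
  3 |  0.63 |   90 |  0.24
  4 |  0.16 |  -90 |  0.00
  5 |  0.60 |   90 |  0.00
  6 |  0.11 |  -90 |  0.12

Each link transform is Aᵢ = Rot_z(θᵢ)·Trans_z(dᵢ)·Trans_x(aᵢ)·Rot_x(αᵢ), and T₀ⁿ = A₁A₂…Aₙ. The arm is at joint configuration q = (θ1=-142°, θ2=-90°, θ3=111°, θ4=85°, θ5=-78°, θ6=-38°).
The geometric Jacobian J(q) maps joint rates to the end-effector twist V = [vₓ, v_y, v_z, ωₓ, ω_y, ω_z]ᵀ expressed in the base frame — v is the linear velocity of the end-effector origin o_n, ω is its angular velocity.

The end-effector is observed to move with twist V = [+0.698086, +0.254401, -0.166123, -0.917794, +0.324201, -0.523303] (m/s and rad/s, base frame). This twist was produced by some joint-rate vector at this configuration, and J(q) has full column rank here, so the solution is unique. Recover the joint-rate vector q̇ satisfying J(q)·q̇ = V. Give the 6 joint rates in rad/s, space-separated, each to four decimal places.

0.3880 -0.7010 -0.1620 0.6050 0.4570 0.4120

o_n = [-0.9339, 0.6087, 0.9159]
J₁: ẑ×o_n = [-0.6087, -0.9339, 0.0000], ω = ẑ
J2: z=[0.0000, 0.0000, 1.0000] o=[-0.6146, -0.4802, 0.0000] → [-1.0889, -0.3193, 0.0000, 0.0000, 0.0000, 1.0000]
J3: z=[0.7880, 0.6157, 0.0000] o=[-1.0210, 0.0399, 0.0000] → [0.5639, -0.7217, 0.3946, 0.7880, 0.6157, 0.0000]
J4: z=[-0.5748, 0.7357, 0.3584] o=[-0.6929, 0.0097, 0.5882] → [0.0265, 0.1020, -0.1669, -0.5748, 0.7357, 0.3584]
J5: z=[-0.1511, 0.3350, -0.9300] o=[-0.5642, 0.1039, 0.6012] → [0.5748, 0.3914, 0.0476, -0.1511, 0.3350, -0.9300]
J6: z=[-0.9062, -0.4229, -0.0051] o=[-0.8012, 0.6091, 0.8216] → [-0.0398, 0.0861, -0.0557, -0.9062, -0.4229, -0.0051]
q̇ = J⁺·V = [0.3880, -0.7010, -0.1620, 0.6050, 0.4570, 0.4120]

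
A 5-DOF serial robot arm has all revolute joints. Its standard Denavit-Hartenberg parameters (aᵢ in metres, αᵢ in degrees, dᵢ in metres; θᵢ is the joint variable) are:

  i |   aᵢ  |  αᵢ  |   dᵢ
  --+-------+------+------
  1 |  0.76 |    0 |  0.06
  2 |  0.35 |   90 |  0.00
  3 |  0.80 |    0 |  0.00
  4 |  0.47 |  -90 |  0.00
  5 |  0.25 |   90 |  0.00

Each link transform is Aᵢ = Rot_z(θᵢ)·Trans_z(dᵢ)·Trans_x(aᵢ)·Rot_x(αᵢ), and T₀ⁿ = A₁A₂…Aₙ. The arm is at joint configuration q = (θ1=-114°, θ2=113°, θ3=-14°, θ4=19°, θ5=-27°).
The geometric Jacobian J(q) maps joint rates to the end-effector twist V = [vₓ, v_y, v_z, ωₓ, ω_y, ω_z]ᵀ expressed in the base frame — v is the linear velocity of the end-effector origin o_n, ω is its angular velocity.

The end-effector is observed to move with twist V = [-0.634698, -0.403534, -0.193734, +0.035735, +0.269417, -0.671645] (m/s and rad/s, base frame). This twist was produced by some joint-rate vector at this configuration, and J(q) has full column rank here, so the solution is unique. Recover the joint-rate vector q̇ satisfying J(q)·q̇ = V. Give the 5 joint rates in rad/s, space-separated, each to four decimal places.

-0.8100 0.4930 -0.0050 -0.2650 -0.3560

o_n = [1.5050, -0.8395, -0.0732]
J₁: ẑ×o_n = [0.8395, 1.5050, -0.0000], ω = ẑ
J2: z=[0.0000, 0.0000, 1.0000] o=[-0.3091, -0.6943, 0.0600] → [0.1452, 1.8141, -0.0000, 0.0000, 0.0000, 1.0000]
J3: z=[-0.0175, -0.9998, 0.0000] o=[0.0408, -0.7004, 0.0600] → [0.1331, -0.0023, 1.4664, -0.0175, -0.9998, 0.0000]
J4: z=[-0.0175, -0.9998, 0.0000] o=[0.8169, -0.7140, -0.1335] → [-0.0604, 0.0011, 0.6901, -0.0175, -0.9998, 0.0000]
J5: z=[-0.0871, 0.0015, 0.9962] o=[1.2851, -0.7221, -0.0926] → [0.1169, 0.2207, 0.0099, -0.0871, 0.0015, 0.9962]
q̇ = J⁺·V = [-0.8100, 0.4930, -0.0050, -0.2650, -0.3560]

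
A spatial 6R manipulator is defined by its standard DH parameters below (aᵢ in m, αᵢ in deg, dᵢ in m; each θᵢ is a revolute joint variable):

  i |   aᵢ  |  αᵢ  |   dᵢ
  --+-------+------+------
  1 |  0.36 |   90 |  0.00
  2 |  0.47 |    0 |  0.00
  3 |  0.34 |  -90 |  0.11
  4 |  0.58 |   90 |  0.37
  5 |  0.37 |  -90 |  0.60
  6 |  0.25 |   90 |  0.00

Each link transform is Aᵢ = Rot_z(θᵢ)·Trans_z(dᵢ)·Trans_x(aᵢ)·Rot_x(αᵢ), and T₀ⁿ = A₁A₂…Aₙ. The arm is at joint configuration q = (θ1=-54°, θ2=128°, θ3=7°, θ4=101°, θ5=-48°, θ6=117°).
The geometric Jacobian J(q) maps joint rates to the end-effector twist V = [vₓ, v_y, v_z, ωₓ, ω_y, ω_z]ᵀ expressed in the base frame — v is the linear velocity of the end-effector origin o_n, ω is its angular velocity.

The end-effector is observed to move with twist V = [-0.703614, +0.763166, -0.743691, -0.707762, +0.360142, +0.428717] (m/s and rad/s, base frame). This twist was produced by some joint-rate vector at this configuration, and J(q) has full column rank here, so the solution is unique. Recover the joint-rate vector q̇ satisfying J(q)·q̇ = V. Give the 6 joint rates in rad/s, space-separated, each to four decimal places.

0.2410 0.4670 0.6680 -0.2080 0.7690 0.8600

o_n = [0.2975, 0.7811, 0.6444]
J₁: ẑ×o_n = [-0.7811, 0.2975, 0.0000], ω = ẑ
J2: z=[-0.8090, -0.5878, 0.0000] o=[0.2116, -0.2912, 0.0000] → [-0.3788, 0.5213, -0.8171, -0.8090, -0.5878, 0.0000]
J3: z=[-0.8090, -0.5878, 0.0000] o=[0.0415, -0.0571, 0.3704] → [-0.1611, 0.2217, -0.5277, -0.8090, -0.5878, 0.0000]
J4: z=[-0.4156, 0.5721, -0.7071] o=[-0.1888, 0.0727, 0.6108] → [0.5201, -0.3299, -0.5726, -0.4156, 0.5721, -0.7071]
J5: z=[-0.2536, 0.6737, 0.6941] o=[0.1640, 0.5557, 0.2709] → [0.0952, 0.1874, -0.1471, -0.2536, 0.6737, 0.6941]
J6: z=[0.3710, 0.7305, -0.5734] o=[0.3424, 0.9185, 0.8484] → [-0.2278, 0.1014, -0.0182, 0.3710, 0.7305, -0.5734]
q̇ = J⁺·V = [0.2410, 0.4670, 0.6680, -0.2080, 0.7690, 0.8600]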